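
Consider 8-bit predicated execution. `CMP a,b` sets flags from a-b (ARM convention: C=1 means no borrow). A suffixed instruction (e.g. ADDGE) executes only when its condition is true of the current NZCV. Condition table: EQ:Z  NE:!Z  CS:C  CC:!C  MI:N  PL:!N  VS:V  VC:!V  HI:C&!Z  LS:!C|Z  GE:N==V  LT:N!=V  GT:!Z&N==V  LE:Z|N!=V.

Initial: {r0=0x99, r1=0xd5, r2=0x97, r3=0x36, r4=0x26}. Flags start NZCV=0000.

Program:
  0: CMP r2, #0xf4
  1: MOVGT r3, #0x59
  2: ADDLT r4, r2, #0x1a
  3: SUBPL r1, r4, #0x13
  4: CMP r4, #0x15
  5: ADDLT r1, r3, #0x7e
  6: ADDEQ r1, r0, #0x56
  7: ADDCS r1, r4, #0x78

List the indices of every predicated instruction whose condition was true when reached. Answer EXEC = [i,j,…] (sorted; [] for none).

[0] flags=1000 → (cmp)
[1] flags=1000 GT?F → skip
[2] flags=1000 LT?T → r4=0xb1
[3] flags=1000 PL?F → skip
[4] flags=1010 → (cmp)
[5] flags=1010 LT?T → r1=0xb4
[6] flags=1010 EQ?F → skip
[7] flags=1010 CS?T → r1=0x29

EXEC = [2,5,7]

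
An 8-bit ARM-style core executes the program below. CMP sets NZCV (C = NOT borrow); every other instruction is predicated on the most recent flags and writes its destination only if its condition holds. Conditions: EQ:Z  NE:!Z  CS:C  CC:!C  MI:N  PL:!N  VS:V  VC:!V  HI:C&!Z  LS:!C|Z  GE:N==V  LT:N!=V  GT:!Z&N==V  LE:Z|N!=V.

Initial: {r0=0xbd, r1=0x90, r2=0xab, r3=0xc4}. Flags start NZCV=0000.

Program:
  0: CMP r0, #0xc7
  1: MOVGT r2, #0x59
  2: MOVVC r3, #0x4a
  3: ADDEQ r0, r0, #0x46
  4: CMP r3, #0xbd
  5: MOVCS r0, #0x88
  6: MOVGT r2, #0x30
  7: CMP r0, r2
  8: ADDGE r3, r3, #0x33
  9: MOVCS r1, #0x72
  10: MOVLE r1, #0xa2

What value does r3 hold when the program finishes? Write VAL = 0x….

[0] flags=1000 → (cmp)
[1] flags=1000 GT?F → skip
[2] flags=1000 VC?T → r3=0x4a
[3] flags=1000 EQ?F → skip
[4] flags=1001 → (cmp)
[5] flags=1001 CS?F → skip
[6] flags=1001 GT?T → r2=0x30
[7] flags=1010 → (cmp)
[8] flags=1010 GE?F → skip
[9] flags=1010 CS?T → r1=0x72
[10] flags=1010 LE?T → r1=0xa2

VAL = 0x4a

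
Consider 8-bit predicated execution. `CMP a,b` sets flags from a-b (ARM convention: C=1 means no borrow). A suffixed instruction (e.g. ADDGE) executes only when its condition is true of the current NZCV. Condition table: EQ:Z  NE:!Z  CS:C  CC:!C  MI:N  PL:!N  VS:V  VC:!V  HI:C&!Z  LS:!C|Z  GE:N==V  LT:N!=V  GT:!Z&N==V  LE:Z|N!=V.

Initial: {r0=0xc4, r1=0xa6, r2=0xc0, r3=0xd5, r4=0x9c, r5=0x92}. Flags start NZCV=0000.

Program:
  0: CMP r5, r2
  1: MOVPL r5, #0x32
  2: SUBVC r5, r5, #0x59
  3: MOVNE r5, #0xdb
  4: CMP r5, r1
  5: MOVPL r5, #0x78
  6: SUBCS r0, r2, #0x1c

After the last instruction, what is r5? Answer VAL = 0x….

VAL = 0x78

0: ✓ CMP  NZCV=1000
1: · MOVPL
2: ✓ SUBVC  r5←0x39
3: ✓ MOVNE  r5←0xdb
4: ✓ CMP  NZCV=0010
5: ✓ MOVPL  r5←0x78
6: ✓ SUBCS  r0←0xa4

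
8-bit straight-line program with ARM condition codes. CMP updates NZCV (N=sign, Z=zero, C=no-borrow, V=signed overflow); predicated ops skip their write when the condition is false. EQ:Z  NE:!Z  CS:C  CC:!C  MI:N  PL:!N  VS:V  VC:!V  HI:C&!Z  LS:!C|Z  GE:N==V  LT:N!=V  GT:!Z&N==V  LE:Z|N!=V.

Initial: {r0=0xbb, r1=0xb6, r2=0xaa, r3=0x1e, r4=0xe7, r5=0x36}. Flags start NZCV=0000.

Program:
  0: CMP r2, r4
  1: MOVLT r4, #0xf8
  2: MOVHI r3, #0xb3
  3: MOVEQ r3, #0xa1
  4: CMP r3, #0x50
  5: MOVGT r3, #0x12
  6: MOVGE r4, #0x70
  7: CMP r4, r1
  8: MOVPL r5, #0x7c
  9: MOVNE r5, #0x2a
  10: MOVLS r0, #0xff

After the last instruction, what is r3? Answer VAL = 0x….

VAL = 0x1e

0: ✓ CMP  NZCV=1000
1: ✓ MOVLT  r4←0xf8
2: · MOVHI
3: · MOVEQ
4: ✓ CMP  NZCV=1000
5: · MOVGT
6: · MOVGE
7: ✓ CMP  NZCV=0010
8: ✓ MOVPL  r5←0x7c
9: ✓ MOVNE  r5←0x2a
10: · MOVLS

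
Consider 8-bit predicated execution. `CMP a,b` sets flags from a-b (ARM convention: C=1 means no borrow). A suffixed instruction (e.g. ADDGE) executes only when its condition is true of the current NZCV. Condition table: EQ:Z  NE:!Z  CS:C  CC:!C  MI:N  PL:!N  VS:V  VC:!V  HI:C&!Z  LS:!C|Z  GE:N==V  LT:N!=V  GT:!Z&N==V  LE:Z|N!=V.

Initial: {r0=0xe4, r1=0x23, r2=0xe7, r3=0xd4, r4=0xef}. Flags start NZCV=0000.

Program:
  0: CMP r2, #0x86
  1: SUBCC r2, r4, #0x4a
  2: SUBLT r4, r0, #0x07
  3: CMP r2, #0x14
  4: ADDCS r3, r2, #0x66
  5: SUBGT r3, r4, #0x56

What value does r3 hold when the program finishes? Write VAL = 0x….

[0] flags=0010 → (cmp)
[1] flags=0010 CC?F → skip
[2] flags=0010 LT?F → skip
[3] flags=1010 → (cmp)
[4] flags=1010 CS?T → r3=0x4d
[5] flags=1010 GT?F → skip

VAL = 0x4d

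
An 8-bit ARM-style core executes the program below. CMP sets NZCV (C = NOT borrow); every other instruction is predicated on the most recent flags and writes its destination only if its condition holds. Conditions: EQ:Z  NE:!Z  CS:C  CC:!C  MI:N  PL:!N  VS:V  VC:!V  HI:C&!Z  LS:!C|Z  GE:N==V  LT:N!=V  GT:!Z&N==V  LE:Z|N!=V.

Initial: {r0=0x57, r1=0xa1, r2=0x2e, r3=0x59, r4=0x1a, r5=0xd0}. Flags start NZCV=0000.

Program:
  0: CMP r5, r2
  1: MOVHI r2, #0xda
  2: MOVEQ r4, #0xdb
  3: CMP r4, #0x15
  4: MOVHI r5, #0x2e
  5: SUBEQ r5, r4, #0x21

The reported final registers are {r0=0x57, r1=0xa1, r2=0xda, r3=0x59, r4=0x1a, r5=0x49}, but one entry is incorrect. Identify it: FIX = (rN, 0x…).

FIX = (r5, 0x2e)

0: ✓ CMP  NZCV=1010
1: ✓ MOVHI  r2←0xda
2: · MOVEQ
3: ✓ CMP  NZCV=0010
4: ✓ MOVHI  r5←0x2e
5: · SUBEQ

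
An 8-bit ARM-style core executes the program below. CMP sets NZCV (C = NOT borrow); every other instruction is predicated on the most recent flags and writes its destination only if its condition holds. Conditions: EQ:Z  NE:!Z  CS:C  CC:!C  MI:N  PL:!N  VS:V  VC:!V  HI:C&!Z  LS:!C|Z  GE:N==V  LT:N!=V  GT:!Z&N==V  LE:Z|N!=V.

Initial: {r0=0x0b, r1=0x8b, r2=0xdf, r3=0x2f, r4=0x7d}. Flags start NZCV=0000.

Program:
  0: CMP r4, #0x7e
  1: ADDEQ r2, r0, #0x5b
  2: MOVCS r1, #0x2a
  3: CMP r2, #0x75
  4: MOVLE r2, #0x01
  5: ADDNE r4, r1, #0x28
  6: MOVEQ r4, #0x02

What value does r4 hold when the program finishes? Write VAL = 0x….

[0] flags=1000 → (cmp)
[1] flags=1000 EQ?F → skip
[2] flags=1000 CS?F → skip
[3] flags=0011 → (cmp)
[4] flags=0011 LE?T → r2=0x01
[5] flags=0011 NE?T → r4=0xb3
[6] flags=0011 EQ?F → skip

VAL = 0xb3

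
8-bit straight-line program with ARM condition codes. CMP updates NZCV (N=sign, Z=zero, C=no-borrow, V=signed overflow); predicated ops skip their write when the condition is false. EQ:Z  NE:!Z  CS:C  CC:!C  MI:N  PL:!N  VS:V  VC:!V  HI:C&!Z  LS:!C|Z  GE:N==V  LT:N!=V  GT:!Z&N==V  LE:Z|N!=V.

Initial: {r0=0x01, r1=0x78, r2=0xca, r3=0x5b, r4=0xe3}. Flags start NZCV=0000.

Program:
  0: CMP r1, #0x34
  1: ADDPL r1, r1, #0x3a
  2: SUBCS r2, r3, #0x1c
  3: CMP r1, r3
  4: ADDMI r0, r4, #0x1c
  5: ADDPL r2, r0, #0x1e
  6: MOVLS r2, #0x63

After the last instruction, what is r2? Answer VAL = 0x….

VAL = 0x1f

[0] flags=0010 → (cmp)
[1] flags=0010 PL?T → r1=0xb2
[2] flags=0010 CS?T → r2=0x3f
[3] flags=0011 → (cmp)
[4] flags=0011 MI?F → skip
[5] flags=0011 PL?T → r2=0x1f
[6] flags=0011 LS?F → skip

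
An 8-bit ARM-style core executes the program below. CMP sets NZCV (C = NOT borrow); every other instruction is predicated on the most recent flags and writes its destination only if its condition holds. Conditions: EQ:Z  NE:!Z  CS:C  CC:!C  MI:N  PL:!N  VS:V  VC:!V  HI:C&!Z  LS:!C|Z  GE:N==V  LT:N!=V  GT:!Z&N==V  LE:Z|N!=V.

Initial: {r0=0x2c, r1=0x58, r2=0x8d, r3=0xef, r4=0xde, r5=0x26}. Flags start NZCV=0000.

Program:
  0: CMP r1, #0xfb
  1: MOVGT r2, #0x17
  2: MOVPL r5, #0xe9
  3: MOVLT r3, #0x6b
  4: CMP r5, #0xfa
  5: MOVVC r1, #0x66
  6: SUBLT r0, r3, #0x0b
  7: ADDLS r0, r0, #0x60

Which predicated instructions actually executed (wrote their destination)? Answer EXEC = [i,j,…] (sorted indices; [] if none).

0: ✓ CMP  NZCV=0000
1: ✓ MOVGT  r2←0x17
2: ✓ MOVPL  r5←0xe9
3: · MOVLT
4: ✓ CMP  NZCV=1000
5: ✓ MOVVC  r1←0x66
6: ✓ SUBLT  r0←0xe4
7: ✓ ADDLS  r0←0x44

EXEC = [1,2,5,6,7]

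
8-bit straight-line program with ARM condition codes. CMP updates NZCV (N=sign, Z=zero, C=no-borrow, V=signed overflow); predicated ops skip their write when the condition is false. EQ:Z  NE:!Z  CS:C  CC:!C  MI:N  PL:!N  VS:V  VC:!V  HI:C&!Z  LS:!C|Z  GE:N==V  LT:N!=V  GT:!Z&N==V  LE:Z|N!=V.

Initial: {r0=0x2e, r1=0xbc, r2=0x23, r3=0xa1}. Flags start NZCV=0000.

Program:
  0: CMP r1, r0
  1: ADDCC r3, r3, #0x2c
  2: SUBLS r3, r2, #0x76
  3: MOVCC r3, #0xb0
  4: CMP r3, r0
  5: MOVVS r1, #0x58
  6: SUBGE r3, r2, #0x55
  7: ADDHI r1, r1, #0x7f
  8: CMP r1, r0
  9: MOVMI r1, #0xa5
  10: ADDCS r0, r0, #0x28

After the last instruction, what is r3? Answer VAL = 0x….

VAL = 0xa1

[0] flags=1010 → (cmp)
[1] flags=1010 CC?F → skip
[2] flags=1010 LS?F → skip
[3] flags=1010 CC?F → skip
[4] flags=0011 → (cmp)
[5] flags=0011 VS?T → r1=0x58
[6] flags=0011 GE?F → skip
[7] flags=0011 HI?T → r1=0xd7
[8] flags=1010 → (cmp)
[9] flags=1010 MI?T → r1=0xa5
[10] flags=1010 CS?T → r0=0x56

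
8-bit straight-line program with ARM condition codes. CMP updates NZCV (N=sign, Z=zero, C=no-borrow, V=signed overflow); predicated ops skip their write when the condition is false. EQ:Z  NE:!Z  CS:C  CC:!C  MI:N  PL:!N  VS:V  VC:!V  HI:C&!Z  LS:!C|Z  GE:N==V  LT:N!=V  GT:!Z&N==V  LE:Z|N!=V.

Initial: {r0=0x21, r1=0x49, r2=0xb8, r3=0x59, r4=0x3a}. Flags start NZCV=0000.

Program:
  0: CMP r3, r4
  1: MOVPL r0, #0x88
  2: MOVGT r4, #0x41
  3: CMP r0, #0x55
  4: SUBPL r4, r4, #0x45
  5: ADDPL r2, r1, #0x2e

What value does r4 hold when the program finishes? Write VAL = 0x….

[0] flags=0010 → (cmp)
[1] flags=0010 PL?T → r0=0x88
[2] flags=0010 GT?T → r4=0x41
[3] flags=0011 → (cmp)
[4] flags=0011 PL?T → r4=0xfc
[5] flags=0011 PL?T → r2=0x77

VAL = 0xfc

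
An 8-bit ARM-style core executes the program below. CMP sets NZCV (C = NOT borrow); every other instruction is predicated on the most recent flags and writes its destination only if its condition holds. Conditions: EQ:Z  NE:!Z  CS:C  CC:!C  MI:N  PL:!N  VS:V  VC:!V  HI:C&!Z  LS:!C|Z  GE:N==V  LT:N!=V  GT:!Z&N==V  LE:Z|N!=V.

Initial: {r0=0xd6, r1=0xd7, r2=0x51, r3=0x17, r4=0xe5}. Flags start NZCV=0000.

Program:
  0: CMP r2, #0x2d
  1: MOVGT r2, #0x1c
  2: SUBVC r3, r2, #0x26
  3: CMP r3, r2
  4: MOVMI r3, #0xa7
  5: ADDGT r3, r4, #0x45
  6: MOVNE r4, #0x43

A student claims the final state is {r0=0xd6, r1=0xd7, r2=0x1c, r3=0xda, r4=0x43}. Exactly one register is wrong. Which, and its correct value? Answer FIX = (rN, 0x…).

0: ✓ CMP  NZCV=0010
1: ✓ MOVGT  r2←0x1c
2: ✓ SUBVC  r3←0xf6
3: ✓ CMP  NZCV=1010
4: ✓ MOVMI  r3←0xa7
5: · ADDGT
6: ✓ MOVNE  r4←0x43

FIX = (r3, 0xa7)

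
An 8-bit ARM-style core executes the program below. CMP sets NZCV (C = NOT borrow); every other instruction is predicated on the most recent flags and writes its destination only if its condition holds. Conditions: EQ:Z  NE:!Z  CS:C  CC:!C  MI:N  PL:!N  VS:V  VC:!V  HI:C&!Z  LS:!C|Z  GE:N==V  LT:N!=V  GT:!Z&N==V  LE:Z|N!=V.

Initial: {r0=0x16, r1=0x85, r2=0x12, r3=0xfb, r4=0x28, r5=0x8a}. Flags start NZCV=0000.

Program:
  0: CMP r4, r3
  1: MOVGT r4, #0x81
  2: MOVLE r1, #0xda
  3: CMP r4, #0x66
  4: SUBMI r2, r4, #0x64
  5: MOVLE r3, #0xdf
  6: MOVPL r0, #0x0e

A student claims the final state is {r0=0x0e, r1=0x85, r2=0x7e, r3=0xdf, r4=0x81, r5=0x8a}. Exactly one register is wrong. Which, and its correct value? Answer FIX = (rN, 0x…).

[0] flags=0000 → (cmp)
[1] flags=0000 GT?T → r4=0x81
[2] flags=0000 LE?F → skip
[3] flags=0011 → (cmp)
[4] flags=0011 MI?F → skip
[5] flags=0011 LE?T → r3=0xdf
[6] flags=0011 PL?T → r0=0x0e

FIX = (r2, 0x12)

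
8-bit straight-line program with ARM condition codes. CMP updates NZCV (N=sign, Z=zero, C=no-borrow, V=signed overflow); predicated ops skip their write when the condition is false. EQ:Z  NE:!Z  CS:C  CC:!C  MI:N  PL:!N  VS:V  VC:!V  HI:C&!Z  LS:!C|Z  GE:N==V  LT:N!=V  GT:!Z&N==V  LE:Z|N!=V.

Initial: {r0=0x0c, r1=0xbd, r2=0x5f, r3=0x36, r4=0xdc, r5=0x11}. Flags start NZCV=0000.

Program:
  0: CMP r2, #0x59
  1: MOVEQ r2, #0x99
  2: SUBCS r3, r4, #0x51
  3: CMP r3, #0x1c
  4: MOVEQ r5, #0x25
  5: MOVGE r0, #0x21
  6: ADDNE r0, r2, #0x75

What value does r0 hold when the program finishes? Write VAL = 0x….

VAL = 0xd4

[0] flags=0010 → (cmp)
[1] flags=0010 EQ?F → skip
[2] flags=0010 CS?T → r3=0x8b
[3] flags=0011 → (cmp)
[4] flags=0011 EQ?F → skip
[5] flags=0011 GE?F → skip
[6] flags=0011 NE?T → r0=0xd4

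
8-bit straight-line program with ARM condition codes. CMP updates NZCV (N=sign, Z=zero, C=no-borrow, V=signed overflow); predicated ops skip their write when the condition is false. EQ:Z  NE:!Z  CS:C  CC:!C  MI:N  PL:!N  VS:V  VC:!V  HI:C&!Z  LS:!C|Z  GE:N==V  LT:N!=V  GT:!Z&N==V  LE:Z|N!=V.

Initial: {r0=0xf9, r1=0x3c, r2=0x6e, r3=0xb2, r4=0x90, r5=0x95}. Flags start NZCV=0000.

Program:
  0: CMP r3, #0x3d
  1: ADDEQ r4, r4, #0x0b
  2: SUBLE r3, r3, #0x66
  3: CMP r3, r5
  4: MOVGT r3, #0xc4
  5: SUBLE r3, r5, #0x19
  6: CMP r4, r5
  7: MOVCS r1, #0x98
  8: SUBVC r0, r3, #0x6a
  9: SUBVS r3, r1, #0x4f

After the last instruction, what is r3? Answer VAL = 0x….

VAL = 0xc4

[0] flags=0011 → (cmp)
[1] flags=0011 EQ?F → skip
[2] flags=0011 LE?T → r3=0x4c
[3] flags=1001 → (cmp)
[4] flags=1001 GT?T → r3=0xc4
[5] flags=1001 LE?F → skip
[6] flags=1000 → (cmp)
[7] flags=1000 CS?F → skip
[8] flags=1000 VC?T → r0=0x5a
[9] flags=1000 VS?F → skip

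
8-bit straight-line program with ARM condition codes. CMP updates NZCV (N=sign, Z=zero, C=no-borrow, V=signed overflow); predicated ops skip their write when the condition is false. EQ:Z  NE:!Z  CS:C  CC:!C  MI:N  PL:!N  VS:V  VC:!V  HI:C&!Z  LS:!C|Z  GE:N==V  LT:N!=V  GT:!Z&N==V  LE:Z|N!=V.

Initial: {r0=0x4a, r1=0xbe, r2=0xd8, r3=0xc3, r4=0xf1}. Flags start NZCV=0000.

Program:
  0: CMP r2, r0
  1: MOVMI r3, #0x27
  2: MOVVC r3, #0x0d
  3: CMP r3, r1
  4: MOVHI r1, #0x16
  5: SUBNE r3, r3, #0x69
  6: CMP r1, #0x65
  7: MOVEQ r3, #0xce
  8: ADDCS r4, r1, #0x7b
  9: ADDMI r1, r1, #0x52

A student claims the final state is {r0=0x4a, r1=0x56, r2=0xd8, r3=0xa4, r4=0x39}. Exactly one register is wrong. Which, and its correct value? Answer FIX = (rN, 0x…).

[0] flags=1010 → (cmp)
[1] flags=1010 MI?T → r3=0x27
[2] flags=1010 VC?T → r3=0x0d
[3] flags=0000 → (cmp)
[4] flags=0000 HI?F → skip
[5] flags=0000 NE?T → r3=0xa4
[6] flags=0011 → (cmp)
[7] flags=0011 EQ?F → skip
[8] flags=0011 CS?T → r4=0x39
[9] flags=0011 MI?F → skip

FIX = (r1, 0xbe)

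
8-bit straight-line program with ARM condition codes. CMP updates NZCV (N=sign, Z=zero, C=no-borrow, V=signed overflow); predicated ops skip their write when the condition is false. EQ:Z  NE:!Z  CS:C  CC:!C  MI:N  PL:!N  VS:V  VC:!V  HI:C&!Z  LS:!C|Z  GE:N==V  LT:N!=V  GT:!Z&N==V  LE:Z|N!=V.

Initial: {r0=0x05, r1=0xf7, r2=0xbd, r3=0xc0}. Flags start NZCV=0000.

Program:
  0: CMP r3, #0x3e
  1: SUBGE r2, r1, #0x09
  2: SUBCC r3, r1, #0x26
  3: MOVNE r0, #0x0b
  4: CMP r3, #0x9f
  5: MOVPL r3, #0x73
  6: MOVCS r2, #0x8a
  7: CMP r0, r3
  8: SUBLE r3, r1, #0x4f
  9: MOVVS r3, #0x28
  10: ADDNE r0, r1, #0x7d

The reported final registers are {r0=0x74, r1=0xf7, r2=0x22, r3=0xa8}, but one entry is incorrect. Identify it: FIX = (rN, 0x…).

FIX = (r2, 0x8a)

0: ✓ CMP  NZCV=1010
1: · SUBGE
2: · SUBCC
3: ✓ MOVNE  r0←0x0b
4: ✓ CMP  NZCV=0010
5: ✓ MOVPL  r3←0x73
6: ✓ MOVCS  r2←0x8a
7: ✓ CMP  NZCV=1000
8: ✓ SUBLE  r3←0xa8
9: · MOVVS
10: ✓ ADDNE  r0←0x74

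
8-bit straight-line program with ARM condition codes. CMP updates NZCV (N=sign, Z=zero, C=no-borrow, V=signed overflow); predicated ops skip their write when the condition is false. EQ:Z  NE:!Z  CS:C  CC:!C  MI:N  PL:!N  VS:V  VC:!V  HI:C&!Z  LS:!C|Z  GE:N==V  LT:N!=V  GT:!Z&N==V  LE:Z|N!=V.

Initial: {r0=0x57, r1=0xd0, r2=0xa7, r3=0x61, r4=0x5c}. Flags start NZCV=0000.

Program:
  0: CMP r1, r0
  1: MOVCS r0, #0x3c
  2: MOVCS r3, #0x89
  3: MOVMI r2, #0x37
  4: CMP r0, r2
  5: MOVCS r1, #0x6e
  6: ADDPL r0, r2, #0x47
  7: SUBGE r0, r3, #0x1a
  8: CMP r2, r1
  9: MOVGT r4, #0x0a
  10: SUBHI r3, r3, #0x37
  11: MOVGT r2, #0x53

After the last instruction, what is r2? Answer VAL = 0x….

0: ✓ CMP  NZCV=0011
1: ✓ MOVCS  r0←0x3c
2: ✓ MOVCS  r3←0x89
3: · MOVMI
4: ✓ CMP  NZCV=1001
5: · MOVCS
6: · ADDPL
7: ✓ SUBGE  r0←0x6f
8: ✓ CMP  NZCV=1000
9: · MOVGT
10: · SUBHI
11: · MOVGT

VAL = 0xa7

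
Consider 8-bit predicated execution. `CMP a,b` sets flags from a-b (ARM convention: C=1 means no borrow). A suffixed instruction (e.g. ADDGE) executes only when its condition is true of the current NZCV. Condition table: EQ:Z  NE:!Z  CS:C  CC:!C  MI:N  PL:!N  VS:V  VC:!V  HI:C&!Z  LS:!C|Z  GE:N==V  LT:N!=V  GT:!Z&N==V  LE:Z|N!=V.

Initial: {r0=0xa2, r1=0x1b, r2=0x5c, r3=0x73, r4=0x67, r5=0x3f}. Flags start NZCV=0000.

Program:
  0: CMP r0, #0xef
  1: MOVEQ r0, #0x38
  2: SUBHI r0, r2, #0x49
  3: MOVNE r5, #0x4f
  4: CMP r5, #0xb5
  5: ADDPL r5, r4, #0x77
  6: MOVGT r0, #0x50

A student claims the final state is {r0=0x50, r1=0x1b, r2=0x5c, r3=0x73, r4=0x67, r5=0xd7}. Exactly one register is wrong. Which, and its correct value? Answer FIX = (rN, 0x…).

[0] flags=1000 → (cmp)
[1] flags=1000 EQ?F → skip
[2] flags=1000 HI?F → skip
[3] flags=1000 NE?T → r5=0x4f
[4] flags=1001 → (cmp)
[5] flags=1001 PL?F → skip
[6] flags=1001 GT?T → r0=0x50

FIX = (r5, 0x4f)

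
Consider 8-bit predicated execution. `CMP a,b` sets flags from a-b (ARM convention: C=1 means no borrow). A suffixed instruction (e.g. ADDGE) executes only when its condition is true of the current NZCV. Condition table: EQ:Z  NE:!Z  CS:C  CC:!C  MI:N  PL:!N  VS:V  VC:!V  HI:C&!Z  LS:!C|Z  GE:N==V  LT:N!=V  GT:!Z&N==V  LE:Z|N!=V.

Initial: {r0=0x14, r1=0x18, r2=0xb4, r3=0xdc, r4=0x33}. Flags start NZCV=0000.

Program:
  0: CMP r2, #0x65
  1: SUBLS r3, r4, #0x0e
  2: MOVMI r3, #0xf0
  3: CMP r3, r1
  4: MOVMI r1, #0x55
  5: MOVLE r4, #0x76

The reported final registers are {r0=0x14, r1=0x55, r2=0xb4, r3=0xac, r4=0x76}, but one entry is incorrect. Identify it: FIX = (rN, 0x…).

FIX = (r3, 0xdc)

0: ✓ CMP  NZCV=0011
1: · SUBLS
2: · MOVMI
3: ✓ CMP  NZCV=1010
4: ✓ MOVMI  r1←0x55
5: ✓ MOVLE  r4←0x76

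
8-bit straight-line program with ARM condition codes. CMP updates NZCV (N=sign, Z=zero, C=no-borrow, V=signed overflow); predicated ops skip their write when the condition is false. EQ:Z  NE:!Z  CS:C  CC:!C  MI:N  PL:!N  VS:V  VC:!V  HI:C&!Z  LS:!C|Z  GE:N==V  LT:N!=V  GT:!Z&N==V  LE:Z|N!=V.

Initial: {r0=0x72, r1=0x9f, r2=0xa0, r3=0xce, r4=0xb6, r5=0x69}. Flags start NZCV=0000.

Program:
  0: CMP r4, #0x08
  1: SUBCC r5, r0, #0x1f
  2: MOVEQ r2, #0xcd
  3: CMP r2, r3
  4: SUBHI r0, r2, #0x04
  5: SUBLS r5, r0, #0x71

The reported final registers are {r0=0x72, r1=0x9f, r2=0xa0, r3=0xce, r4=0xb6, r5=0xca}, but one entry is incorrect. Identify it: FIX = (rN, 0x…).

FIX = (r5, 0x01)

0: ✓ CMP  NZCV=1010
1: · SUBCC
2: · MOVEQ
3: ✓ CMP  NZCV=1000
4: · SUBHI
5: ✓ SUBLS  r5←0x01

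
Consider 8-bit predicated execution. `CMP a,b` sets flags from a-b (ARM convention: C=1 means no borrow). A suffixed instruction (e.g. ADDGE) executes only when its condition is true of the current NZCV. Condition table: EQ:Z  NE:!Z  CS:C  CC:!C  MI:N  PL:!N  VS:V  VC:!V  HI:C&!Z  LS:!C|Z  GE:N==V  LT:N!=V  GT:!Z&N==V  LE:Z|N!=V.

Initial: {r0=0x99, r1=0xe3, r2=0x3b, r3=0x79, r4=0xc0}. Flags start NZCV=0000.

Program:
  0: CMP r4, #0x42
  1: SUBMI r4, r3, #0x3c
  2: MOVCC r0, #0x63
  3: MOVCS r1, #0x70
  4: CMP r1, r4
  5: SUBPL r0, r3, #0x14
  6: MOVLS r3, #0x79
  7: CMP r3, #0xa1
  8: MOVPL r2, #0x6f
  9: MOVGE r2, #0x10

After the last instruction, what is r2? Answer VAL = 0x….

0: ✓ CMP  NZCV=0011
1: · SUBMI
2: · MOVCC
3: ✓ MOVCS  r1←0x70
4: ✓ CMP  NZCV=1001
5: · SUBPL
6: ✓ MOVLS  r3←0x79
7: ✓ CMP  NZCV=1001
8: · MOVPL
9: ✓ MOVGE  r2←0x10

VAL = 0x10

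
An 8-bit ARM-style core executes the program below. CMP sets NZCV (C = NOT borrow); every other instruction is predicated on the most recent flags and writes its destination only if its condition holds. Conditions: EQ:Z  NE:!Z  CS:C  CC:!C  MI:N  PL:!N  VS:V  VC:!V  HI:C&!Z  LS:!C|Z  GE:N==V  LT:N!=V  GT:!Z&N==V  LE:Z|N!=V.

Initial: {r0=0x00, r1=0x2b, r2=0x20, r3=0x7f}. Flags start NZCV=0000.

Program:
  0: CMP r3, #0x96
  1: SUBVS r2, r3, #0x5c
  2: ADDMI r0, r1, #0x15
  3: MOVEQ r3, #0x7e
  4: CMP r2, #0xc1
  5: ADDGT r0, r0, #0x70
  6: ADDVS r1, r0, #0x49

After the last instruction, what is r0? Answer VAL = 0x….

VAL = 0xb0

[0] flags=1001 → (cmp)
[1] flags=1001 VS?T → r2=0x23
[2] flags=1001 MI?T → r0=0x40
[3] flags=1001 EQ?F → skip
[4] flags=0000 → (cmp)
[5] flags=0000 GT?T → r0=0xb0
[6] flags=0000 VS?F → skip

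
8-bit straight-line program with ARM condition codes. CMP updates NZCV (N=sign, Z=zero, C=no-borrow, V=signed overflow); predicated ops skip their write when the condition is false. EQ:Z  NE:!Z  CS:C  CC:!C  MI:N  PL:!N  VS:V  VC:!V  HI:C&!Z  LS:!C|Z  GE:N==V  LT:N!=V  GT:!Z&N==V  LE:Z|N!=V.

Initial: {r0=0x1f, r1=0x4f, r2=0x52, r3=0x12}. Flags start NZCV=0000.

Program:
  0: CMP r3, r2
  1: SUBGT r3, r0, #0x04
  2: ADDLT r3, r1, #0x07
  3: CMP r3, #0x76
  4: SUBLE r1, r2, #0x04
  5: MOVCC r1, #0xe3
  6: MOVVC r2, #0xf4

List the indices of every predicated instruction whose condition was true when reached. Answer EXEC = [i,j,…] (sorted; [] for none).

EXEC = [2,4,5,6]

[0] flags=1000 → (cmp)
[1] flags=1000 GT?F → skip
[2] flags=1000 LT?T → r3=0x56
[3] flags=1000 → (cmp)
[4] flags=1000 LE?T → r1=0x4e
[5] flags=1000 CC?T → r1=0xe3
[6] flags=1000 VC?T → r2=0xf4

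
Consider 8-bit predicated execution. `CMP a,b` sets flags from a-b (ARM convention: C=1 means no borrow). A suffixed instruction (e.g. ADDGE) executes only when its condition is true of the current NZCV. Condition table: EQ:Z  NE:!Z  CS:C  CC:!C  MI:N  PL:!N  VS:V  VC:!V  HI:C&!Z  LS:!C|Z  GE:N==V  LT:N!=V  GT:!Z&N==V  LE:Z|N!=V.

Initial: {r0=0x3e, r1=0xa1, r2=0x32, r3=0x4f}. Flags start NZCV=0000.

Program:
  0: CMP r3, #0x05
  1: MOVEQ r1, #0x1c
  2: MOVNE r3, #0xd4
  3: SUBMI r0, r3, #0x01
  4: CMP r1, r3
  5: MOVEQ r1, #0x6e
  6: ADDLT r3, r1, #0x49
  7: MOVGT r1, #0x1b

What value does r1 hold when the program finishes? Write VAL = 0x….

0: ✓ CMP  NZCV=0010
1: · MOVEQ
2: ✓ MOVNE  r3←0xd4
3: · SUBMI
4: ✓ CMP  NZCV=1000
5: · MOVEQ
6: ✓ ADDLT  r3←0xea
7: · MOVGT

VAL = 0xa1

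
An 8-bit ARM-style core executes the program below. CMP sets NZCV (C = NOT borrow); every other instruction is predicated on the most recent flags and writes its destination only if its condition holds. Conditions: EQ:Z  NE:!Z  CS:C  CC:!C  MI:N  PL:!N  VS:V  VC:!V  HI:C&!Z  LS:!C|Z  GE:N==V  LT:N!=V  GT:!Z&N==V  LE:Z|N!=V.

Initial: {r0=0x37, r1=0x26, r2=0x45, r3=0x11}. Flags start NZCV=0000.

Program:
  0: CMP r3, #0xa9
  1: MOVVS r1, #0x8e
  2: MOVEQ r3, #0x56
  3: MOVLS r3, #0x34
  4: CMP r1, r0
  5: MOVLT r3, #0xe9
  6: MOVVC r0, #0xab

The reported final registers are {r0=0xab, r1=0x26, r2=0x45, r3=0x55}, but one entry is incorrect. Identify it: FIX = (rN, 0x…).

FIX = (r3, 0xe9)

[0] flags=0000 → (cmp)
[1] flags=0000 VS?F → skip
[2] flags=0000 EQ?F → skip
[3] flags=0000 LS?T → r3=0x34
[4] flags=1000 → (cmp)
[5] flags=1000 LT?T → r3=0xe9
[6] flags=1000 VC?T → r0=0xab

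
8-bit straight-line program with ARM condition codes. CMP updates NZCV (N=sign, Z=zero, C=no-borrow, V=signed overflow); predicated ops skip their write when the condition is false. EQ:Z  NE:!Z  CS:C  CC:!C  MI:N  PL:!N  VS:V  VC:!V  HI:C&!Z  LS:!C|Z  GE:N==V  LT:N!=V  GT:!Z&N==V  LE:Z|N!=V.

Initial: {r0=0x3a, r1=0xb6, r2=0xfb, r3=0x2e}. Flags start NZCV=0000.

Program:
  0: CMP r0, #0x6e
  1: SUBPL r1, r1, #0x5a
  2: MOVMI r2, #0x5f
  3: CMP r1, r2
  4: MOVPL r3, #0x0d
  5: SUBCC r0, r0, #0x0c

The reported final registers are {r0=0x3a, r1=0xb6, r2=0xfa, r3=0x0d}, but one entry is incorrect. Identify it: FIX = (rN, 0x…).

0: ✓ CMP  NZCV=1000
1: · SUBPL
2: ✓ MOVMI  r2←0x5f
3: ✓ CMP  NZCV=0011
4: ✓ MOVPL  r3←0x0d
5: · SUBCC

FIX = (r2, 0x5f)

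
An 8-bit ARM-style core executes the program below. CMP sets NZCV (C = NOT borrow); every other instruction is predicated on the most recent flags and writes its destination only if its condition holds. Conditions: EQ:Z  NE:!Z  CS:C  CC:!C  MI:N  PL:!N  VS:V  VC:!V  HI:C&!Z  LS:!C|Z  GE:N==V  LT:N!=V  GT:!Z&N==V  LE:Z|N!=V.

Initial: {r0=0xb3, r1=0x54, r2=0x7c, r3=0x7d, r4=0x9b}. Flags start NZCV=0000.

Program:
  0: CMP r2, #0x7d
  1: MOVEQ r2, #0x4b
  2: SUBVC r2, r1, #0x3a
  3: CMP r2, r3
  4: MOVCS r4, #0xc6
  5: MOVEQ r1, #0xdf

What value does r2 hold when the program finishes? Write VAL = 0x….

VAL = 0x1a

[0] flags=1000 → (cmp)
[1] flags=1000 EQ?F → skip
[2] flags=1000 VC?T → r2=0x1a
[3] flags=1000 → (cmp)
[4] flags=1000 CS?F → skip
[5] flags=1000 EQ?F → skip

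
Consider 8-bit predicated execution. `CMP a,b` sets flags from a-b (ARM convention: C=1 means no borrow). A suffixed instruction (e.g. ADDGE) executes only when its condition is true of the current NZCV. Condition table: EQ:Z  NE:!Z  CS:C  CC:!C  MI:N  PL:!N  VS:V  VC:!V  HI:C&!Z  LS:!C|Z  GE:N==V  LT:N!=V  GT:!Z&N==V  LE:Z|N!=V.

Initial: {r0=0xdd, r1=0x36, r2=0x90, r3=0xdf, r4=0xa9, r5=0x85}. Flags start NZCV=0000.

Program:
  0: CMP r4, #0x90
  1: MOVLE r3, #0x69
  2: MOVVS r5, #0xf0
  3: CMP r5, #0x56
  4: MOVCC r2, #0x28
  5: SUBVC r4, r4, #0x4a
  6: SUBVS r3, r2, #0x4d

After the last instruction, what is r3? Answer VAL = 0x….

VAL = 0x43

0: ✓ CMP  NZCV=0010
1: · MOVLE
2: · MOVVS
3: ✓ CMP  NZCV=0011
4: · MOVCC
5: · SUBVC
6: ✓ SUBVS  r3←0x43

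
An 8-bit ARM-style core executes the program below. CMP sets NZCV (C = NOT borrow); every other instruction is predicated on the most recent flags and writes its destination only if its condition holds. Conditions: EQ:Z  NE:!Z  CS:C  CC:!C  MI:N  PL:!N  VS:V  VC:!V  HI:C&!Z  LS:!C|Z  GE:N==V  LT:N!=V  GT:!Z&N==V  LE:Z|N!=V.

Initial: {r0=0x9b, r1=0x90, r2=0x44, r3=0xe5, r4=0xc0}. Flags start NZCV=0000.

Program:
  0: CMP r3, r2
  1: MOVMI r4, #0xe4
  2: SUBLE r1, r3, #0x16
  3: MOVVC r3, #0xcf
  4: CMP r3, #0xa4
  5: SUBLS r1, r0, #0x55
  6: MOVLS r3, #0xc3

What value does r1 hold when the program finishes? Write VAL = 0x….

VAL = 0xcf

0: ✓ CMP  NZCV=1010
1: ✓ MOVMI  r4←0xe4
2: ✓ SUBLE  r1←0xcf
3: ✓ MOVVC  r3←0xcf
4: ✓ CMP  NZCV=0010
5: · SUBLS
6: · MOVLS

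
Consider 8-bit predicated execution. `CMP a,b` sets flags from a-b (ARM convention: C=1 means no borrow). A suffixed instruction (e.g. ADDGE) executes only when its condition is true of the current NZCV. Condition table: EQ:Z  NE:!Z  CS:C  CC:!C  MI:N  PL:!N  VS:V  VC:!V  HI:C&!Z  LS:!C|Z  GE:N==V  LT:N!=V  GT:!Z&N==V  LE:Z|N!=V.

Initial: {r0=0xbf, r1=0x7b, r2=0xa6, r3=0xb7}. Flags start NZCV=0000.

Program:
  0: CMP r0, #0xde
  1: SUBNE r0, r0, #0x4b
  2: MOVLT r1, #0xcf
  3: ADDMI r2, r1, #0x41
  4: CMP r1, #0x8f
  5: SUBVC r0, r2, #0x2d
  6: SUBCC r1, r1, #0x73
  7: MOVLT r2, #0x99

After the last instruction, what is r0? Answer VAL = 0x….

VAL = 0xe3

[0] flags=1000 → (cmp)
[1] flags=1000 NE?T → r0=0x74
[2] flags=1000 LT?T → r1=0xcf
[3] flags=1000 MI?T → r2=0x10
[4] flags=0010 → (cmp)
[5] flags=0010 VC?T → r0=0xe3
[6] flags=0010 CC?F → skip
[7] flags=0010 LT?F → skip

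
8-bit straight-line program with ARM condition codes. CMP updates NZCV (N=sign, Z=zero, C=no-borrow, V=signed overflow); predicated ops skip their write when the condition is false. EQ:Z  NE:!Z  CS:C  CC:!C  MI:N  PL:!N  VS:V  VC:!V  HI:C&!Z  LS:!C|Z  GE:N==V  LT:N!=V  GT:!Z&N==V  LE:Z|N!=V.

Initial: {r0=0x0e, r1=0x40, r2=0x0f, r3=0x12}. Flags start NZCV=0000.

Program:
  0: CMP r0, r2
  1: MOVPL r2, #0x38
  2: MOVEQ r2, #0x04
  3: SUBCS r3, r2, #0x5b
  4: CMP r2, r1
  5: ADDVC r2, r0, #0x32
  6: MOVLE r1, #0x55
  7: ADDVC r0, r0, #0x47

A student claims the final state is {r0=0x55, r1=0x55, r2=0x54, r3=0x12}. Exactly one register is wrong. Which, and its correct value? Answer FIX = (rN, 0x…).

FIX = (r2, 0x40)

[0] flags=1000 → (cmp)
[1] flags=1000 PL?F → skip
[2] flags=1000 EQ?F → skip
[3] flags=1000 CS?F → skip
[4] flags=1000 → (cmp)
[5] flags=1000 VC?T → r2=0x40
[6] flags=1000 LE?T → r1=0x55
[7] flags=1000 VC?T → r0=0x55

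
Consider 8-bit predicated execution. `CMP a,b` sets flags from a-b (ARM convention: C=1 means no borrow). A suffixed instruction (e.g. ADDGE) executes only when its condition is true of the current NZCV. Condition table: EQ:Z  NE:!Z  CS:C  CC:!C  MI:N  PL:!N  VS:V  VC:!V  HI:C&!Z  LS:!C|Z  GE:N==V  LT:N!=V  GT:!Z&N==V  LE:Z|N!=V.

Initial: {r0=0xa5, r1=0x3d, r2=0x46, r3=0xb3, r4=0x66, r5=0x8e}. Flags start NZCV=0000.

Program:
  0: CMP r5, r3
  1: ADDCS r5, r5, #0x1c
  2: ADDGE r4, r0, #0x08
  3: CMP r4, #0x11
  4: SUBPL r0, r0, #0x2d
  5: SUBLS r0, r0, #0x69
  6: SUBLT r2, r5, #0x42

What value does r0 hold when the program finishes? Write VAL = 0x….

VAL = 0x78

[0] flags=1000 → (cmp)
[1] flags=1000 CS?F → skip
[2] flags=1000 GE?F → skip
[3] flags=0010 → (cmp)
[4] flags=0010 PL?T → r0=0x78
[5] flags=0010 LS?F → skip
[6] flags=0010 LT?F → skip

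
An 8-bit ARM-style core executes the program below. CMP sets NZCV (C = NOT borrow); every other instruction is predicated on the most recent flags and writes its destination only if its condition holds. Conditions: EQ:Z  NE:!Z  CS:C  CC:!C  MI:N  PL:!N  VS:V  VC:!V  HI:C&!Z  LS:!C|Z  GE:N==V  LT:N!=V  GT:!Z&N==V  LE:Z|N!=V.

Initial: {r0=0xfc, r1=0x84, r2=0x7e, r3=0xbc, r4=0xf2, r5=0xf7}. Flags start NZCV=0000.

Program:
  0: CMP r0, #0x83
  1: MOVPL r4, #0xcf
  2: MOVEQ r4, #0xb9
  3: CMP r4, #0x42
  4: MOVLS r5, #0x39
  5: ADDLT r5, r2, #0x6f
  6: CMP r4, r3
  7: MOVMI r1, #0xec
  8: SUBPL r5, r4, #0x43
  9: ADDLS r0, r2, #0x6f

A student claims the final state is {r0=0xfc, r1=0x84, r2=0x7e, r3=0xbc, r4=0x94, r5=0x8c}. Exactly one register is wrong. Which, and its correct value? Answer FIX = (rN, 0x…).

FIX = (r4, 0xcf)

[0] flags=0010 → (cmp)
[1] flags=0010 PL?T → r4=0xcf
[2] flags=0010 EQ?F → skip
[3] flags=1010 → (cmp)
[4] flags=1010 LS?F → skip
[5] flags=1010 LT?T → r5=0xed
[6] flags=0010 → (cmp)
[7] flags=0010 MI?F → skip
[8] flags=0010 PL?T → r5=0x8c
[9] flags=0010 LS?F → skip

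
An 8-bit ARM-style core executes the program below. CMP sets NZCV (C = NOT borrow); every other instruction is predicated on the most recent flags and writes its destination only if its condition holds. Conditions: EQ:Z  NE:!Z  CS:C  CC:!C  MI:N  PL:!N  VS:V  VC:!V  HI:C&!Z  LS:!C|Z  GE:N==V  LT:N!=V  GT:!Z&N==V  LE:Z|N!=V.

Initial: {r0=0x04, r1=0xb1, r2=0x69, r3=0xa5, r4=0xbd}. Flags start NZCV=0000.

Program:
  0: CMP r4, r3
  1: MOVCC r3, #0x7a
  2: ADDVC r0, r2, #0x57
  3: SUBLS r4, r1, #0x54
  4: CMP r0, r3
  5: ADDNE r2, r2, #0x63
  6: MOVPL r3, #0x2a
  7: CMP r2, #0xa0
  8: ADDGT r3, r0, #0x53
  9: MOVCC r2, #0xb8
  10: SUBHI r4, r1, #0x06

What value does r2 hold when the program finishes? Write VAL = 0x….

0: ✓ CMP  NZCV=0010
1: · MOVCC
2: ✓ ADDVC  r0←0xc0
3: · SUBLS
4: ✓ CMP  NZCV=0010
5: ✓ ADDNE  r2←0xcc
6: ✓ MOVPL  r3←0x2a
7: ✓ CMP  NZCV=0010
8: ✓ ADDGT  r3←0x13
9: · MOVCC
10: ✓ SUBHI  r4←0xab

VAL = 0xcc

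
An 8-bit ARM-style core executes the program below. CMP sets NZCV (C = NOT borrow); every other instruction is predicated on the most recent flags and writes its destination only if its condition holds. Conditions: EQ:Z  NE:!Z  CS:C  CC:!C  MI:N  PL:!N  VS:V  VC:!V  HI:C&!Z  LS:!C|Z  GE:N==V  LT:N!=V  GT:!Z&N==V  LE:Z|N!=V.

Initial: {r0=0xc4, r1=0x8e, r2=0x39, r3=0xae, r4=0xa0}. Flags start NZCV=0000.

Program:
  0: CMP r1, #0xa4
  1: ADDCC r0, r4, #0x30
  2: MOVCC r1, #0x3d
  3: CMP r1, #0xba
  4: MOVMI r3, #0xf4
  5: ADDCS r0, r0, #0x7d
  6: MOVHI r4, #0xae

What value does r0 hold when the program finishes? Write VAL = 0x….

[0] flags=1000 → (cmp)
[1] flags=1000 CC?T → r0=0xd0
[2] flags=1000 CC?T → r1=0x3d
[3] flags=1001 → (cmp)
[4] flags=1001 MI?T → r3=0xf4
[5] flags=1001 CS?F → skip
[6] flags=1001 HI?F → skip

VAL = 0xd0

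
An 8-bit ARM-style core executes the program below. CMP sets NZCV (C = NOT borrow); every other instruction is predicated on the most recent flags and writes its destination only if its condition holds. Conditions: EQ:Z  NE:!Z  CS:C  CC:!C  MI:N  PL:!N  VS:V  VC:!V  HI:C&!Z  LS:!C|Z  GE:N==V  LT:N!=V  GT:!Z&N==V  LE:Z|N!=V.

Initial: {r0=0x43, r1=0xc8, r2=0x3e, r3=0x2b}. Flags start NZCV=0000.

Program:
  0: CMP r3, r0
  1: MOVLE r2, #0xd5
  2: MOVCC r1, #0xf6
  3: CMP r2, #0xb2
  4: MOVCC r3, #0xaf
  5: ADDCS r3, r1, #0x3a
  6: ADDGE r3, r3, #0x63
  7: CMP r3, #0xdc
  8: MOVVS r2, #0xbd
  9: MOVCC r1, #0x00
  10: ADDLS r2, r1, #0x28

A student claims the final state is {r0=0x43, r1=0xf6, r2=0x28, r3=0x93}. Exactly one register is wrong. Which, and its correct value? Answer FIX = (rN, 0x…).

FIX = (r1, 0x00)

0: ✓ CMP  NZCV=1000
1: ✓ MOVLE  r2←0xd5
2: ✓ MOVCC  r1←0xf6
3: ✓ CMP  NZCV=0010
4: · MOVCC
5: ✓ ADDCS  r3←0x30
6: ✓ ADDGE  r3←0x93
7: ✓ CMP  NZCV=1000
8: · MOVVS
9: ✓ MOVCC  r1←0x00
10: ✓ ADDLS  r2←0x28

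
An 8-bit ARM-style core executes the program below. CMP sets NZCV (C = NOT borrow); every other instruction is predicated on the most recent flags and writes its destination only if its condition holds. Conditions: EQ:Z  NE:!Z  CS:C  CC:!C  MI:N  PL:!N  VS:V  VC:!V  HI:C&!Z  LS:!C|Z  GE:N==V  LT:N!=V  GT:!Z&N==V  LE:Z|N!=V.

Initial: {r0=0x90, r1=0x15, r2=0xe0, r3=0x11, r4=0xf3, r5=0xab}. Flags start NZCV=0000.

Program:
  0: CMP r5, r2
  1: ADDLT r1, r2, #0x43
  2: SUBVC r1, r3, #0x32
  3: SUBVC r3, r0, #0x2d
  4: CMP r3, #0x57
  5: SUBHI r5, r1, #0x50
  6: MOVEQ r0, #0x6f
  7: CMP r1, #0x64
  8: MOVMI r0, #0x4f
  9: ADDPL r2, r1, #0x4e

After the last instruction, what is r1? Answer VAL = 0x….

VAL = 0xdf

0: ✓ CMP  NZCV=1000
1: ✓ ADDLT  r1←0x23
2: ✓ SUBVC  r1←0xdf
3: ✓ SUBVC  r3←0x63
4: ✓ CMP  NZCV=0010
5: ✓ SUBHI  r5←0x8f
6: · MOVEQ
7: ✓ CMP  NZCV=0011
8: · MOVMI
9: ✓ ADDPL  r2←0x2d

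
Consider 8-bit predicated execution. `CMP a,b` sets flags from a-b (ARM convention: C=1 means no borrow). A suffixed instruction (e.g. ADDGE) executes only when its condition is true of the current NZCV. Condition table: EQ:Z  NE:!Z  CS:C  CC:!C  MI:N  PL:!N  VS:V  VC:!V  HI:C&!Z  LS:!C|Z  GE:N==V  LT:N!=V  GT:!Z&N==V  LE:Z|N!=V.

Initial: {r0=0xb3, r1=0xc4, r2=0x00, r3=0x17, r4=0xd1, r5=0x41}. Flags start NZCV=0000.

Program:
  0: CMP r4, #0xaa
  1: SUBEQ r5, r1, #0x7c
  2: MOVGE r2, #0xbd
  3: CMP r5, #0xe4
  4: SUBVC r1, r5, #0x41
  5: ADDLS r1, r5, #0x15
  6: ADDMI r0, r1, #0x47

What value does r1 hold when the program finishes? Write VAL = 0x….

VAL = 0x56

[0] flags=0010 → (cmp)
[1] flags=0010 EQ?F → skip
[2] flags=0010 GE?T → r2=0xbd
[3] flags=0000 → (cmp)
[4] flags=0000 VC?T → r1=0x00
[5] flags=0000 LS?T → r1=0x56
[6] flags=0000 MI?F → skip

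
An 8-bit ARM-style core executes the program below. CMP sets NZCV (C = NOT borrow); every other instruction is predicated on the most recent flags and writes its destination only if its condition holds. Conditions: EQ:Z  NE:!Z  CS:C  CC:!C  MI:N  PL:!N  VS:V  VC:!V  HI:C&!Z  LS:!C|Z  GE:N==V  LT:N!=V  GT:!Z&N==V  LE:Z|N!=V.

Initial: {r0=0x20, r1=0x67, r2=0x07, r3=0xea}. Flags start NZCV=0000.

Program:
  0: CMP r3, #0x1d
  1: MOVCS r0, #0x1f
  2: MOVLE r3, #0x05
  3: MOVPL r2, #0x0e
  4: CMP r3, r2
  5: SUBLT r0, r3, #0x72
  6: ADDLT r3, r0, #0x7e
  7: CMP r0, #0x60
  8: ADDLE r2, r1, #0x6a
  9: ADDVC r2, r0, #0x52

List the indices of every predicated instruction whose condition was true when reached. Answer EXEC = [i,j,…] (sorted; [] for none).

0: ✓ CMP  NZCV=1010
1: ✓ MOVCS  r0←0x1f
2: ✓ MOVLE  r3←0x05
3: · MOVPL
4: ✓ CMP  NZCV=1000
5: ✓ SUBLT  r0←0x93
6: ✓ ADDLT  r3←0x11
7: ✓ CMP  NZCV=0011
8: ✓ ADDLE  r2←0xd1
9: · ADDVC

EXEC = [1,2,5,6,8]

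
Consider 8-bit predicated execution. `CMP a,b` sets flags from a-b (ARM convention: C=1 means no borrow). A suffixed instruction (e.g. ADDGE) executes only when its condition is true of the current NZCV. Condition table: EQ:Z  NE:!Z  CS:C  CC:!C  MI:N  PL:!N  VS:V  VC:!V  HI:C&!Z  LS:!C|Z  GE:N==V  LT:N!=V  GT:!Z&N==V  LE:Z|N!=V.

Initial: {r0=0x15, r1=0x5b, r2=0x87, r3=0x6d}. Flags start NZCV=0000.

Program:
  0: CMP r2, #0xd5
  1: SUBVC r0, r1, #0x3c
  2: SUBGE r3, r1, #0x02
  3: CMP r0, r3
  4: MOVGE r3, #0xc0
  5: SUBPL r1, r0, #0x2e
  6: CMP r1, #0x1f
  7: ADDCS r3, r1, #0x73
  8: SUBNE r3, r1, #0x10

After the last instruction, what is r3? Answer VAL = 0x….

VAL = 0x4b

0: ✓ CMP  NZCV=1000
1: ✓ SUBVC  r0←0x1f
2: · SUBGE
3: ✓ CMP  NZCV=1000
4: · MOVGE
5: · SUBPL
6: ✓ CMP  NZCV=0010
7: ✓ ADDCS  r3←0xce
8: ✓ SUBNE  r3←0x4b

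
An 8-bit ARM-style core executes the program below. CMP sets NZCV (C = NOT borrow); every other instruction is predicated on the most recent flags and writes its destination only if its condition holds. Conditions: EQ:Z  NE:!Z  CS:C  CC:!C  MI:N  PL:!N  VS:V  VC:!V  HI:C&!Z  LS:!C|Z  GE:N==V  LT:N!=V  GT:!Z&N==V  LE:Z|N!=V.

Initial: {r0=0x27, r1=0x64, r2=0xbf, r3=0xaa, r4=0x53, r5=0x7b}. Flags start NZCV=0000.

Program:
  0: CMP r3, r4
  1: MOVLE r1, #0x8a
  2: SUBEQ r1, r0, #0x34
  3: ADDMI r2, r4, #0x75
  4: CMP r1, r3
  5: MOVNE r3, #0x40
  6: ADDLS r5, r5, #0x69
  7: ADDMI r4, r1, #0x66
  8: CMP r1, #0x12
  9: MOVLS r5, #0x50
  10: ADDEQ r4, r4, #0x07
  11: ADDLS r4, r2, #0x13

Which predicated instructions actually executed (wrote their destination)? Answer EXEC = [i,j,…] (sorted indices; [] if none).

EXEC = [1,5,6,7]

0: ✓ CMP  NZCV=0011
1: ✓ MOVLE  r1←0x8a
2: · SUBEQ
3: · ADDMI
4: ✓ CMP  NZCV=1000
5: ✓ MOVNE  r3←0x40
6: ✓ ADDLS  r5←0xe4
7: ✓ ADDMI  r4←0xf0
8: ✓ CMP  NZCV=0011
9: · MOVLS
10: · ADDEQ
11: · ADDLS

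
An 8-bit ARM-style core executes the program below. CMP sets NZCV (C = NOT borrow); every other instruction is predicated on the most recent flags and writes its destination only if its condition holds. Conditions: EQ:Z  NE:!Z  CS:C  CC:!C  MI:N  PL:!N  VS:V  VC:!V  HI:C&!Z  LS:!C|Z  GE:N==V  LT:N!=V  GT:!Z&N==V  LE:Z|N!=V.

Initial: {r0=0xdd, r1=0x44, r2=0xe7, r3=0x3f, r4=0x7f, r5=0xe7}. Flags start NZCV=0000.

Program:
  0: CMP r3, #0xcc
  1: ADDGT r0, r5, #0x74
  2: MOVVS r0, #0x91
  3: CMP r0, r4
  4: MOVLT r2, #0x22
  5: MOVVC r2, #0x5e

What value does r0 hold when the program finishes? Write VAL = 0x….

VAL = 0x5b

0: ✓ CMP  NZCV=0000
1: ✓ ADDGT  r0←0x5b
2: · MOVVS
3: ✓ CMP  NZCV=1000
4: ✓ MOVLT  r2←0x22
5: ✓ MOVVC  r2←0x5e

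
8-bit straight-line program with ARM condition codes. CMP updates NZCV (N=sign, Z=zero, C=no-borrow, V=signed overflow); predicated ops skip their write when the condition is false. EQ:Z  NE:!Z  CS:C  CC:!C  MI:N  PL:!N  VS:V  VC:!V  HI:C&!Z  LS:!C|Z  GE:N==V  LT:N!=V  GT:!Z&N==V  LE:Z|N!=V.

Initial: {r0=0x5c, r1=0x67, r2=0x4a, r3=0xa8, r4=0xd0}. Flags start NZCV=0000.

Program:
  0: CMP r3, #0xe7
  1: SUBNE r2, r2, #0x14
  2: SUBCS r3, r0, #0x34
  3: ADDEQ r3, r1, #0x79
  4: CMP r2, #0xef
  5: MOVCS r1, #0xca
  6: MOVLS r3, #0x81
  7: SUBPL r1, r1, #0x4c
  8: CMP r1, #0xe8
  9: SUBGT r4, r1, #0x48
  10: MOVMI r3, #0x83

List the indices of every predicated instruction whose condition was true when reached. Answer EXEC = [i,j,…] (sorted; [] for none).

EXEC = [1,6,7,9]

[0] flags=1000 → (cmp)
[1] flags=1000 NE?T → r2=0x36
[2] flags=1000 CS?F → skip
[3] flags=1000 EQ?F → skip
[4] flags=0000 → (cmp)
[5] flags=0000 CS?F → skip
[6] flags=0000 LS?T → r3=0x81
[7] flags=0000 PL?T → r1=0x1b
[8] flags=0000 → (cmp)
[9] flags=0000 GT?T → r4=0xd3
[10] flags=0000 MI?F → skip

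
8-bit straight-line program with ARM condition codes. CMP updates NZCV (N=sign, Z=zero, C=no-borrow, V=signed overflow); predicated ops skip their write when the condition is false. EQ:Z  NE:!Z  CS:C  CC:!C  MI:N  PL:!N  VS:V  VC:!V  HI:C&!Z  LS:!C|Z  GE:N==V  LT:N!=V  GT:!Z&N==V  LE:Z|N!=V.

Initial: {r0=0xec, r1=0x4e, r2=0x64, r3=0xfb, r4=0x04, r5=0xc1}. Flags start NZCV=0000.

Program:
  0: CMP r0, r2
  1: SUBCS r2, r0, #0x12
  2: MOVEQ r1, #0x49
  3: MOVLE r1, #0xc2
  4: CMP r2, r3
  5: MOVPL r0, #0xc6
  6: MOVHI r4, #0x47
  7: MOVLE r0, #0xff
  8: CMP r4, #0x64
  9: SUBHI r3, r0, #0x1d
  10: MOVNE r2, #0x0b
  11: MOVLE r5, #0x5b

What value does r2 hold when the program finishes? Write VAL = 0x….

0: ✓ CMP  NZCV=1010
1: ✓ SUBCS  r2←0xda
2: · MOVEQ
3: ✓ MOVLE  r1←0xc2
4: ✓ CMP  NZCV=1000
5: · MOVPL
6: · MOVHI
7: ✓ MOVLE  r0←0xff
8: ✓ CMP  NZCV=1000
9: · SUBHI
10: ✓ MOVNE  r2←0x0b
11: ✓ MOVLE  r5←0x5b

VAL = 0x0b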